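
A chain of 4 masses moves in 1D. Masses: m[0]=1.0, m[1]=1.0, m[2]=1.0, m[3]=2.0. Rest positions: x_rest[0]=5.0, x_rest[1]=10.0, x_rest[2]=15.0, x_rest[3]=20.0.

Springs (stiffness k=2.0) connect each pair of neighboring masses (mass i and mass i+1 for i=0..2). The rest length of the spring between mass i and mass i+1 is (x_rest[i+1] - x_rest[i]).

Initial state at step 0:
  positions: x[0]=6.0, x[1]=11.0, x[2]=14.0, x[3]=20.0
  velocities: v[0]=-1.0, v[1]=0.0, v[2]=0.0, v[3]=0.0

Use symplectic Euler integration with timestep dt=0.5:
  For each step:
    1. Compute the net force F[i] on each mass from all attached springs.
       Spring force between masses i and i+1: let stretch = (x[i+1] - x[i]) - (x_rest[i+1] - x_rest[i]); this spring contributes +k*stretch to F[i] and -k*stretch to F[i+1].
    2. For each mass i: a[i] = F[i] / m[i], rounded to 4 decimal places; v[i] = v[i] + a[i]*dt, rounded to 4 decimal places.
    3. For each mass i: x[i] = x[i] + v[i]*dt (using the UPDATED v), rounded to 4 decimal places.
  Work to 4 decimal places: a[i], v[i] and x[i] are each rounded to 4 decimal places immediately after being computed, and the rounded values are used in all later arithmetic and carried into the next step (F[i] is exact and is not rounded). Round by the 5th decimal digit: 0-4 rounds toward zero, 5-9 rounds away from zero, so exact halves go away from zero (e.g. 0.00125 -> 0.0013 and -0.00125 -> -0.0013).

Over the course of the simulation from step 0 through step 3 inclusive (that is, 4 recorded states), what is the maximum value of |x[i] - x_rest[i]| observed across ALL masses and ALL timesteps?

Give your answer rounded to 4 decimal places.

Step 0: x=[6.0000 11.0000 14.0000 20.0000] v=[-1.0000 0.0000 0.0000 0.0000]
Step 1: x=[5.5000 10.0000 15.5000 19.7500] v=[-1.0000 -2.0000 3.0000 -0.5000]
Step 2: x=[4.7500 9.5000 16.3750 19.6875] v=[-1.5000 -1.0000 1.7500 -0.1250]
Step 3: x=[3.8750 10.0625 15.4688 20.0469] v=[-1.7500 1.1250 -1.8125 0.7188]
Max displacement = 1.3750

Answer: 1.3750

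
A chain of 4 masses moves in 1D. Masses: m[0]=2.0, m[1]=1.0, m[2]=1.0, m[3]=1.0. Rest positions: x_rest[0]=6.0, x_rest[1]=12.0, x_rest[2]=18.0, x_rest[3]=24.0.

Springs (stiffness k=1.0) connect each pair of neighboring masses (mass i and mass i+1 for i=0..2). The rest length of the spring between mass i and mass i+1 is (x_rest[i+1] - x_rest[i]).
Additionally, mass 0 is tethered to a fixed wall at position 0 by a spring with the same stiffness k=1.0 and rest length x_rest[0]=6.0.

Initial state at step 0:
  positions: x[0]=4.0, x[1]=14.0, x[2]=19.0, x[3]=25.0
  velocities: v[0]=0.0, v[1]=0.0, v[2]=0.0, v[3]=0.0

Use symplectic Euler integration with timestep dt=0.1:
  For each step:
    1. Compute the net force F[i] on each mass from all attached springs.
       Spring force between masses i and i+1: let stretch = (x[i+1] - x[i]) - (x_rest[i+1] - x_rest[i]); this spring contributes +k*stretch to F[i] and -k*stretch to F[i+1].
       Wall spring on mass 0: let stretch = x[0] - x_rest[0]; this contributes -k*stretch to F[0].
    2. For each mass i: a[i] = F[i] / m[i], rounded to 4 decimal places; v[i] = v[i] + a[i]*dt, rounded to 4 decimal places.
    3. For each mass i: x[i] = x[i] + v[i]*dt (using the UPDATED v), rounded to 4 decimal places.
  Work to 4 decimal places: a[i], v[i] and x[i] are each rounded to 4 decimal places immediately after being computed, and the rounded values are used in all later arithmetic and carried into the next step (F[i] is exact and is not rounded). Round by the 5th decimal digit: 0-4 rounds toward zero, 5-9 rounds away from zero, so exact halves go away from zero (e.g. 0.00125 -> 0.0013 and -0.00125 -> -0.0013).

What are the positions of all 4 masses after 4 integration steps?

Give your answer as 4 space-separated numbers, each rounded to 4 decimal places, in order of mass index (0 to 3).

Answer: 4.2919 13.5208 19.0897 25.0015

Derivation:
Step 0: x=[4.0000 14.0000 19.0000 25.0000] v=[0.0000 0.0000 0.0000 0.0000]
Step 1: x=[4.0300 13.9500 19.0100 25.0000] v=[0.3000 -0.5000 0.1000 0.0000]
Step 2: x=[4.0895 13.8514 19.0293 25.0001] v=[0.5945 -0.9860 0.1930 0.0010]
Step 3: x=[4.1773 13.7070 19.0565 25.0005] v=[0.8781 -1.4444 0.2723 0.0039]
Step 4: x=[4.2919 13.5208 19.0897 25.0015] v=[1.1457 -1.8624 0.3318 0.0095]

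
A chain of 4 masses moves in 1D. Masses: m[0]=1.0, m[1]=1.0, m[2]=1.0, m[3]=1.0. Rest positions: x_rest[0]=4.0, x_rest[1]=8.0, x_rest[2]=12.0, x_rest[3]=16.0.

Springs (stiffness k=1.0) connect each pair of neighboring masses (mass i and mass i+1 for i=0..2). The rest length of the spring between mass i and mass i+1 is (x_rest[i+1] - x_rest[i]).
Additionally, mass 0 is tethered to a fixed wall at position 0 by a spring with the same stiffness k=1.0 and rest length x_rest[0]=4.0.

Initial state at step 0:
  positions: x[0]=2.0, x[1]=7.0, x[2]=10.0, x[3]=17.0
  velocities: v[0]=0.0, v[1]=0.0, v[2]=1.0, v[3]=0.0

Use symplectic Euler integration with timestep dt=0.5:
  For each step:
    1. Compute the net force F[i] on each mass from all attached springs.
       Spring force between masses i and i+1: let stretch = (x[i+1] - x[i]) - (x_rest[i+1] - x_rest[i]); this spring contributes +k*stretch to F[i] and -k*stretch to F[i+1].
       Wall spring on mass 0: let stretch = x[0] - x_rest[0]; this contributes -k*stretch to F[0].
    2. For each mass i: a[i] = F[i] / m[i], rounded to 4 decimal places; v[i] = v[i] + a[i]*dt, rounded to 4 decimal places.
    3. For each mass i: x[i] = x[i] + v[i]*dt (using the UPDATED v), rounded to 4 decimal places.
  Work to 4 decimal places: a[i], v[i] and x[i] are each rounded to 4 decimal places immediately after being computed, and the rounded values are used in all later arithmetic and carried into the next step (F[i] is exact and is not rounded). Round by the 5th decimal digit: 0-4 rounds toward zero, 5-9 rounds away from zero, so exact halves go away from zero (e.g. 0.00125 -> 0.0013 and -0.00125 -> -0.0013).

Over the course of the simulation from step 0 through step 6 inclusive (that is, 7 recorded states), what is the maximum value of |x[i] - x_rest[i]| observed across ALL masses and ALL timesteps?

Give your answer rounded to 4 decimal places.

Answer: 2.8528

Derivation:
Step 0: x=[2.0000 7.0000 10.0000 17.0000] v=[0.0000 0.0000 1.0000 0.0000]
Step 1: x=[2.7500 6.5000 11.5000 16.2500] v=[1.5000 -1.0000 3.0000 -1.5000]
Step 2: x=[3.7500 6.3125 12.9375 15.3125] v=[2.0000 -0.3750 2.8750 -1.8750]
Step 3: x=[4.4532 7.1407 13.3125 14.7813] v=[1.4063 1.6563 0.7500 -1.0625]
Step 4: x=[4.7150 8.8400 12.5118 14.8829] v=[0.5235 3.3985 -1.6015 0.2031]
Step 5: x=[4.8293 10.4260 11.3859 15.3917] v=[0.2285 3.1719 -2.2519 1.0176]
Step 6: x=[5.1354 10.8528 11.0214 15.8991] v=[0.6122 0.8535 -0.7290 1.0147]
Max displacement = 2.8528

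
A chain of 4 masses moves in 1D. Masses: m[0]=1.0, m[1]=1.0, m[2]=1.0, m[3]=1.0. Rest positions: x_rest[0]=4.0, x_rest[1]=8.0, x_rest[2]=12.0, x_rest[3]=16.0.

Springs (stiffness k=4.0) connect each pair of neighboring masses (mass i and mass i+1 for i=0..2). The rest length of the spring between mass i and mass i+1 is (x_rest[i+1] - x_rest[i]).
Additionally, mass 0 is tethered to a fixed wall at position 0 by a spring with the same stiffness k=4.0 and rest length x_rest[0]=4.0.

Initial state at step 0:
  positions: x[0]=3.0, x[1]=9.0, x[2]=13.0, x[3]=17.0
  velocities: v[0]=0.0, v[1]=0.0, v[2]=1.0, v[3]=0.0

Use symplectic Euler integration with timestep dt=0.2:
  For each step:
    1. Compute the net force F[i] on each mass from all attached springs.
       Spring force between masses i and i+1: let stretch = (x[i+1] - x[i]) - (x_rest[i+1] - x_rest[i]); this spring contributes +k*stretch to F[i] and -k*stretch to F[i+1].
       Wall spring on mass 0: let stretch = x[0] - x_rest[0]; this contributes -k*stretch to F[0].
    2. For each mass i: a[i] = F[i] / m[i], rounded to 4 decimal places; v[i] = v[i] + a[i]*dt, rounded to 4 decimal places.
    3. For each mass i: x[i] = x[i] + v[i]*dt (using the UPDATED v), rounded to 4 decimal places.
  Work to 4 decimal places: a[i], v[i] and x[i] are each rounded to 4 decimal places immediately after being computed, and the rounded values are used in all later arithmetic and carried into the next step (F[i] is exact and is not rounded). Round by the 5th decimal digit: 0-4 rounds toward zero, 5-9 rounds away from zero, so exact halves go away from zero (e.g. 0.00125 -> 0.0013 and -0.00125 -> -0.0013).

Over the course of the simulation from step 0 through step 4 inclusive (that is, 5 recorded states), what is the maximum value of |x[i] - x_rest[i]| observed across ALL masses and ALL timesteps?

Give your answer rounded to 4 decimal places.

Step 0: x=[3.0000 9.0000 13.0000 17.0000] v=[0.0000 0.0000 1.0000 0.0000]
Step 1: x=[3.4800 8.6800 13.2000 17.0000] v=[2.4000 -1.6000 1.0000 0.0000]
Step 2: x=[4.2352 8.2512 13.2848 17.0320] v=[3.7760 -2.1440 0.4240 0.1600]
Step 3: x=[4.9553 7.9852 13.1638 17.1044] v=[3.6006 -1.3299 -0.6051 0.3622]
Step 4: x=[5.3674 8.0630 12.8447 17.1863] v=[2.0603 0.3891 -1.5955 0.4097]
Max displacement = 1.3674

Answer: 1.3674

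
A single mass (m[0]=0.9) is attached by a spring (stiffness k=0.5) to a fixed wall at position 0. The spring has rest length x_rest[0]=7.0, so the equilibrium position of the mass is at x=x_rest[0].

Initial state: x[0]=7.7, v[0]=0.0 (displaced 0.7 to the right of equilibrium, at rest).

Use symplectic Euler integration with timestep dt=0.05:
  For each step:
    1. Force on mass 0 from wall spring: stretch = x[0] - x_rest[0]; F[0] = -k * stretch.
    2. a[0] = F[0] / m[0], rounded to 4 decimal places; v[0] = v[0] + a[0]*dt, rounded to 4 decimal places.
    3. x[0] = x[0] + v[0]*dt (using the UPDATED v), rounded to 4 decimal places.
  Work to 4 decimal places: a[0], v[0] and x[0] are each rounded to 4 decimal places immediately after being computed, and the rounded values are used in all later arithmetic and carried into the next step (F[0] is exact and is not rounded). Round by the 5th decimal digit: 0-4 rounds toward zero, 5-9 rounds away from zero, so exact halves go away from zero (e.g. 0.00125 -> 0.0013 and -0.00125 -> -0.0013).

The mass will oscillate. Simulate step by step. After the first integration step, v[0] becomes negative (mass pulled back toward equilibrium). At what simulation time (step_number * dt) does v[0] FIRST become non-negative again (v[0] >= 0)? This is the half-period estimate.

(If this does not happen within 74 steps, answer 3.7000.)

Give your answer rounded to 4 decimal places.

Answer: 3.7000

Derivation:
Step 0: x=[7.7000] v=[0.0000]
Step 1: x=[7.6990] v=[-0.0194]
Step 2: x=[7.6971] v=[-0.0388]
Step 3: x=[7.6942] v=[-0.0582]
Step 4: x=[7.6903] v=[-0.0775]
Step 5: x=[7.6855] v=[-0.0967]
Step 6: x=[7.6797] v=[-0.1157]
Step 7: x=[7.6730] v=[-0.1346]
Step 8: x=[7.6653] v=[-0.1533]
Step 9: x=[7.6567] v=[-0.1718]
Step 10: x=[7.6472] v=[-0.1900]
Step 11: x=[7.6368] v=[-0.2080]
Step 12: x=[7.6255] v=[-0.2257]
Step 13: x=[7.6133] v=[-0.2431]
Step 14: x=[7.6003] v=[-0.2601]
Step 15: x=[7.5865] v=[-0.2768]
Step 16: x=[7.5718] v=[-0.2931]
Step 17: x=[7.5564] v=[-0.3090]
Step 18: x=[7.5402] v=[-0.3245]
Step 19: x=[7.5232] v=[-0.3395]
Step 20: x=[7.5055] v=[-0.3540]
Step 21: x=[7.4871] v=[-0.3680]
Step 22: x=[7.4680] v=[-0.3815]
Step 23: x=[7.4483] v=[-0.3945]
Step 24: x=[7.4280] v=[-0.4070]
Step 25: x=[7.4071] v=[-0.4189]
Step 26: x=[7.3856] v=[-0.4302]
Step 27: x=[7.3636] v=[-0.4409]
Step 28: x=[7.3411] v=[-0.4510]
Step 29: x=[7.3181] v=[-0.4605]
Step 30: x=[7.2946] v=[-0.4693]
Step 31: x=[7.2707] v=[-0.4775]
Step 32: x=[7.2465] v=[-0.4850]
Step 33: x=[7.2219] v=[-0.4918]
Step 34: x=[7.1970] v=[-0.4980]
Step 35: x=[7.1718] v=[-0.5035]
Step 36: x=[7.1464] v=[-0.5083]
Step 37: x=[7.1208] v=[-0.5124]
Step 38: x=[7.0950] v=[-0.5158]
Step 39: x=[7.0691] v=[-0.5184]
Step 40: x=[7.0431] v=[-0.5203]
Step 41: x=[7.0170] v=[-0.5215]
Step 42: x=[6.9909] v=[-0.5220]
Step 43: x=[6.9648] v=[-0.5217]
Step 44: x=[6.9388] v=[-0.5207]
Step 45: x=[6.9129] v=[-0.5190]
Step 46: x=[6.8871] v=[-0.5166]
Step 47: x=[6.8614] v=[-0.5135]
Step 48: x=[6.8359] v=[-0.5097]
Step 49: x=[6.8106] v=[-0.5051]
Step 50: x=[6.7856] v=[-0.4998]
Step 51: x=[6.7609] v=[-0.4938]
Step 52: x=[6.7365] v=[-0.4872]
Step 53: x=[6.7125] v=[-0.4799]
Step 54: x=[6.6889] v=[-0.4719]
Step 55: x=[6.6657] v=[-0.4633]
Step 56: x=[6.6430] v=[-0.4540]
Step 57: x=[6.6208] v=[-0.4441]
Step 58: x=[6.5991] v=[-0.4336]
Step 59: x=[6.5780] v=[-0.4225]
Step 60: x=[6.5575] v=[-0.4108]
Step 61: x=[6.5376] v=[-0.3985]
Step 62: x=[6.5183] v=[-0.3857]
Step 63: x=[6.4997] v=[-0.3723]
Step 64: x=[6.4818] v=[-0.3584]
Step 65: x=[6.4646] v=[-0.3440]
Step 66: x=[6.4481] v=[-0.3291]
Step 67: x=[6.4324] v=[-0.3138]
Step 68: x=[6.4175] v=[-0.2980]
Step 69: x=[6.4034] v=[-0.2818]
Step 70: x=[6.3901] v=[-0.2652]
Step 71: x=[6.3777] v=[-0.2483]
Step 72: x=[6.3662] v=[-0.2310]
Step 73: x=[6.3555] v=[-0.2134]
Step 74: x=[6.3457] v=[-0.1955]
v[0] did not become non-negative within 74 steps; using fallback time=3.7000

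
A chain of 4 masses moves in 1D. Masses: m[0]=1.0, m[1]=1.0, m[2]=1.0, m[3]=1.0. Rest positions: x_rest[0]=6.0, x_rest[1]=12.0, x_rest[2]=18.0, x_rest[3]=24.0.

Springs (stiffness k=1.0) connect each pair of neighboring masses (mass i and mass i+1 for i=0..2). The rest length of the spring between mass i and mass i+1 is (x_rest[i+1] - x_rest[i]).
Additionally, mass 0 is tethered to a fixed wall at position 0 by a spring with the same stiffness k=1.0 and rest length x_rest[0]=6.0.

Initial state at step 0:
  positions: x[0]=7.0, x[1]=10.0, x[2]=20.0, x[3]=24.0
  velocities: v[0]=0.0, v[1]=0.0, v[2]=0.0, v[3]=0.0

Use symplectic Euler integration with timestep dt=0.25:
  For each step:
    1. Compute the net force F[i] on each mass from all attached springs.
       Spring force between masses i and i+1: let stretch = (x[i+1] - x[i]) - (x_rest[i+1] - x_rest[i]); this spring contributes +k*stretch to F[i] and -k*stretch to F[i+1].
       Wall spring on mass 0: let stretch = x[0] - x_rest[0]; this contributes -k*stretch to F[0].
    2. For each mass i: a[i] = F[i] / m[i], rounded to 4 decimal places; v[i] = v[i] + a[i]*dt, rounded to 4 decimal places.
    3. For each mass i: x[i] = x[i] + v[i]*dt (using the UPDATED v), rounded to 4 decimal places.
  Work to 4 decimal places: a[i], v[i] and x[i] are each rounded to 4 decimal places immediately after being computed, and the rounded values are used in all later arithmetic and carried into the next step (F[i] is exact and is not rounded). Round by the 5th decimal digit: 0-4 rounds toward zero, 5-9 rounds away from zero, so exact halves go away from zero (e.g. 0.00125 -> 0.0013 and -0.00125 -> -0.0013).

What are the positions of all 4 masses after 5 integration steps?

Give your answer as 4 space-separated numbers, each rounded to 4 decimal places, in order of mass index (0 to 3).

Answer: 4.9574 13.8158 16.7752 24.9658

Derivation:
Step 0: x=[7.0000 10.0000 20.0000 24.0000] v=[0.0000 0.0000 0.0000 0.0000]
Step 1: x=[6.7500 10.4375 19.6250 24.1250] v=[-1.0000 1.7500 -1.5000 0.5000]
Step 2: x=[6.3086 11.2188 18.9570 24.3438] v=[-1.7656 3.1250 -2.6719 0.8750]
Step 3: x=[5.7798 12.1768 18.1421 24.6009] v=[-2.1152 3.8320 -3.2598 1.0283]
Step 4: x=[5.2896 13.1078 17.3580 24.8293] v=[-1.9609 3.7241 -3.1364 0.9136]
Step 5: x=[4.9574 13.8158 16.7752 24.9658] v=[-1.3288 2.8321 -2.3311 0.5458]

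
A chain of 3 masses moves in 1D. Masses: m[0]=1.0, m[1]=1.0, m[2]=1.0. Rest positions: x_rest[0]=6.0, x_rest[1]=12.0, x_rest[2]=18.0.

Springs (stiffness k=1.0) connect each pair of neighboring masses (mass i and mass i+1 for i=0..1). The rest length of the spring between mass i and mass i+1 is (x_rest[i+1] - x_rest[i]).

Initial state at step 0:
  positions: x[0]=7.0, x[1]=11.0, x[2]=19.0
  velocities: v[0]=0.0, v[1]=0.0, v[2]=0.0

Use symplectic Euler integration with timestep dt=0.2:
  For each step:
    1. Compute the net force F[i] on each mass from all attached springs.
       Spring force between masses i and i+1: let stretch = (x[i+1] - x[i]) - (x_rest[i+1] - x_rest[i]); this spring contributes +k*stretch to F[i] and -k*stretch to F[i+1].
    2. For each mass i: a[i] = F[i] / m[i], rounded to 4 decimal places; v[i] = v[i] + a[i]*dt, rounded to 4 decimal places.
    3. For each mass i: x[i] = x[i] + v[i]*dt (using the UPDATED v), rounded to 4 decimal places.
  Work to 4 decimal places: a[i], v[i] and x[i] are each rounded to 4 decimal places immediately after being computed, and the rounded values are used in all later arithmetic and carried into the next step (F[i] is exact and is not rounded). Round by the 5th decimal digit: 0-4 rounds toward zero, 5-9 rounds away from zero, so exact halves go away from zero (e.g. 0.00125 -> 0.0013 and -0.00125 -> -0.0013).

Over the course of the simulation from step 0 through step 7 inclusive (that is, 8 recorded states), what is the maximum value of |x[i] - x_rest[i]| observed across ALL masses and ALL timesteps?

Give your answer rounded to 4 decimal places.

Step 0: x=[7.0000 11.0000 19.0000] v=[0.0000 0.0000 0.0000]
Step 1: x=[6.9200 11.1600 18.9200] v=[-0.4000 0.8000 -0.4000]
Step 2: x=[6.7696 11.4608 18.7696] v=[-0.7520 1.5040 -0.7520]
Step 3: x=[6.5668 11.8663 18.5668] v=[-1.0138 2.0275 -1.0138]
Step 4: x=[6.3360 12.3278 18.3360] v=[-1.1539 2.3077 -1.1539]
Step 5: x=[6.1049 12.7900 18.1049] v=[-1.1555 2.3110 -1.1555]
Step 6: x=[5.9012 13.1974 17.9012] v=[-1.0185 2.0370 -1.0185]
Step 7: x=[5.7493 13.5011 17.7493] v=[-0.7593 1.5185 -0.7593]
Max displacement = 1.5011

Answer: 1.5011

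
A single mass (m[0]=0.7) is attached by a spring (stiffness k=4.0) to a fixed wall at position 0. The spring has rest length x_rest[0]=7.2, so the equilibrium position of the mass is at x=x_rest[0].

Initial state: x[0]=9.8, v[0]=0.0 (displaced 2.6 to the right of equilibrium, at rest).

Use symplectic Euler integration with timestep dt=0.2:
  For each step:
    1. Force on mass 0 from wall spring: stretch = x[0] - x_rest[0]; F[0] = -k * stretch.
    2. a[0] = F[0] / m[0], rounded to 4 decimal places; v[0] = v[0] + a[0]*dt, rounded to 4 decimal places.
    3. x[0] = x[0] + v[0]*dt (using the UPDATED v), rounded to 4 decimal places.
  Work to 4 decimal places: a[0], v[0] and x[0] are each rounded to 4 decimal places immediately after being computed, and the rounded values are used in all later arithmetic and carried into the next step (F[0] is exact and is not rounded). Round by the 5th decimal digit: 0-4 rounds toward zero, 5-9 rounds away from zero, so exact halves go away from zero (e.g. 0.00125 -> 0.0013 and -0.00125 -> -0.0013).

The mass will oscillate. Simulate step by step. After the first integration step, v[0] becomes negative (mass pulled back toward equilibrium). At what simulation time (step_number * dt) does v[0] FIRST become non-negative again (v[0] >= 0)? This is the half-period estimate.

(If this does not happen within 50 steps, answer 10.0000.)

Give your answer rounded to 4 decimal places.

Answer: 1.4000

Derivation:
Step 0: x=[9.8000] v=[0.0000]
Step 1: x=[9.2057] v=[-2.9714]
Step 2: x=[8.1530] v=[-5.2636]
Step 3: x=[6.8825] v=[-6.3527]
Step 4: x=[5.6845] v=[-5.9898]
Step 5: x=[4.8329] v=[-4.2578]
Step 6: x=[4.5224] v=[-1.5525]
Step 7: x=[4.8239] v=[1.5076]
First v>=0 after going negative at step 7, time=1.4000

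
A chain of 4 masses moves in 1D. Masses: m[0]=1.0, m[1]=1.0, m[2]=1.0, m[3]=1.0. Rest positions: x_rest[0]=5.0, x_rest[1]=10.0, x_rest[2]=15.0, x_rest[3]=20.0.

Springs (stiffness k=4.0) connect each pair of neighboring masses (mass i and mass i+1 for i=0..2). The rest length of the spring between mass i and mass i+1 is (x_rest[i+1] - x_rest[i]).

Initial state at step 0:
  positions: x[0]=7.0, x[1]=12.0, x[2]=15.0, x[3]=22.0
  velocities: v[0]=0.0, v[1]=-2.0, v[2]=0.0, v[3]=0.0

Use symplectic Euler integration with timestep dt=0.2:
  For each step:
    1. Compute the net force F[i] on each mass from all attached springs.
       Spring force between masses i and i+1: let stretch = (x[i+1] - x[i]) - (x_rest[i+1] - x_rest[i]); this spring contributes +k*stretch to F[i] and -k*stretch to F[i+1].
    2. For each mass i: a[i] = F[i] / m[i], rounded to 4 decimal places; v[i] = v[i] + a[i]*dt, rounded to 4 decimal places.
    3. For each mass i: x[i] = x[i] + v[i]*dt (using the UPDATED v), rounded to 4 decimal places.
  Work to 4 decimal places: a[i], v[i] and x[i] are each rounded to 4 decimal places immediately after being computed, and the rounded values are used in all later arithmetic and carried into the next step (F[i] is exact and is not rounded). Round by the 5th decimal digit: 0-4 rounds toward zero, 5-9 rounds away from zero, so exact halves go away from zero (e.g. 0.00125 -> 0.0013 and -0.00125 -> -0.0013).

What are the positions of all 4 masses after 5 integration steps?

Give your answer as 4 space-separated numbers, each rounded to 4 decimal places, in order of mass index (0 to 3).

Step 0: x=[7.0000 12.0000 15.0000 22.0000] v=[0.0000 -2.0000 0.0000 0.0000]
Step 1: x=[7.0000 11.2800 15.6400 21.6800] v=[0.0000 -3.6000 3.2000 -1.6000]
Step 2: x=[6.8848 10.5728 16.5488 21.1936] v=[-0.5760 -3.5360 4.5440 -2.4320]
Step 3: x=[6.5597 10.2317 17.2446 20.7640] v=[-1.6256 -1.7056 3.4790 -2.1478]
Step 4: x=[6.0221 10.4251 17.3814 20.5713] v=[-2.6880 0.9671 0.6842 -0.9633]
Step 5: x=[5.3890 11.0270 16.9156 20.6683] v=[-3.1656 3.0097 -2.3289 0.4848]

Answer: 5.3890 11.0270 16.9156 20.6683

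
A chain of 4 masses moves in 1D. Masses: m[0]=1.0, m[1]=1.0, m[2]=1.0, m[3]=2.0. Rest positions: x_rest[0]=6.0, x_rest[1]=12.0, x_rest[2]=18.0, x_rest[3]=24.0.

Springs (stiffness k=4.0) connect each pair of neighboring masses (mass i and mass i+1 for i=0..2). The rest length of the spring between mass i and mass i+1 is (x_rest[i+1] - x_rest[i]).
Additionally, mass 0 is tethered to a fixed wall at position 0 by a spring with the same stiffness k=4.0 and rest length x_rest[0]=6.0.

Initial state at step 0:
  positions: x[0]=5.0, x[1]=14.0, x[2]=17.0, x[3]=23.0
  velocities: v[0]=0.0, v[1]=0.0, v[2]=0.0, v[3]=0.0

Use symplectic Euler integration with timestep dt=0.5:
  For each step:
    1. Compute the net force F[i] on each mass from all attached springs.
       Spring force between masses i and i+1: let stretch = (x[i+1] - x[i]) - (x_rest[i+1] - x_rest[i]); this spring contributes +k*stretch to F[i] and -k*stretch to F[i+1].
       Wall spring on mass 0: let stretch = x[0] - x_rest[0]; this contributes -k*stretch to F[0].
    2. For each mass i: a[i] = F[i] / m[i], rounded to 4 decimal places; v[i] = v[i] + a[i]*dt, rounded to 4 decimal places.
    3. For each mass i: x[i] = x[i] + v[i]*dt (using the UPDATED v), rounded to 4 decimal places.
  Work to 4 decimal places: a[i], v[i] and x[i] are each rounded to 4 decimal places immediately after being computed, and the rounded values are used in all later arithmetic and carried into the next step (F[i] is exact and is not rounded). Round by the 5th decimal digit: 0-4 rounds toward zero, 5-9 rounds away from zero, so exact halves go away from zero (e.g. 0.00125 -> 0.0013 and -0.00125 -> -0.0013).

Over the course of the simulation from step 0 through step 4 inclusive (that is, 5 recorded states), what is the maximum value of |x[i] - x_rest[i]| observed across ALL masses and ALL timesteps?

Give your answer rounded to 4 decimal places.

Step 0: x=[5.0000 14.0000 17.0000 23.0000] v=[0.0000 0.0000 0.0000 0.0000]
Step 1: x=[9.0000 8.0000 20.0000 23.0000] v=[8.0000 -12.0000 6.0000 0.0000]
Step 2: x=[3.0000 15.0000 14.0000 24.5000] v=[-12.0000 14.0000 -12.0000 3.0000]
Step 3: x=[6.0000 9.0000 19.5000 23.7500] v=[6.0000 -12.0000 11.0000 -1.5000]
Step 4: x=[6.0000 10.5000 18.7500 23.8750] v=[0.0000 3.0000 -1.5000 0.2500]
Max displacement = 4.0000

Answer: 4.0000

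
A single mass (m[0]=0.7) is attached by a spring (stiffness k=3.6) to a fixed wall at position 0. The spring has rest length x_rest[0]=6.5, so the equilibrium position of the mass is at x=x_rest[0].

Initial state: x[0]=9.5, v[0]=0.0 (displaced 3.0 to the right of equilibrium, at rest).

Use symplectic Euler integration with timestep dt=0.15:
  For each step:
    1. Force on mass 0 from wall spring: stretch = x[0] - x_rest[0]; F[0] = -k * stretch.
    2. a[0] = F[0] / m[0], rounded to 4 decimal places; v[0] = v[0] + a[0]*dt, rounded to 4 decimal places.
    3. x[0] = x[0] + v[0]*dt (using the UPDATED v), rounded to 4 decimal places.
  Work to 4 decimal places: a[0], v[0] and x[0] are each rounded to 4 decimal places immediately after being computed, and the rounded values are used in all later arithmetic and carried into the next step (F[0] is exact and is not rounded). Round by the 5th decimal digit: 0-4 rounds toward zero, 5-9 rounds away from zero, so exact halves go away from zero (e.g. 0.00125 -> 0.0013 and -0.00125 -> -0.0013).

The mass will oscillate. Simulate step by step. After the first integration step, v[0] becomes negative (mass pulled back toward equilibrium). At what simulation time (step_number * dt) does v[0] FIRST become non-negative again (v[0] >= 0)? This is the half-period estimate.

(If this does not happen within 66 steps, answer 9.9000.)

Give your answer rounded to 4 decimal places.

Answer: 1.5000

Derivation:
Step 0: x=[9.5000] v=[0.0000]
Step 1: x=[9.1529] v=[-2.3143]
Step 2: x=[8.4988] v=[-4.3608]
Step 3: x=[7.6134] v=[-5.9027]
Step 4: x=[6.5992] v=[-6.7616]
Step 5: x=[5.5735] v=[-6.8381]
Step 6: x=[4.6550] v=[-6.1234]
Step 7: x=[3.9500] v=[-4.7001]
Step 8: x=[3.5401] v=[-2.7330]
Step 9: x=[3.4726] v=[-0.4497]
Step 10: x=[3.7555] v=[1.8857]
First v>=0 after going negative at step 10, time=1.5000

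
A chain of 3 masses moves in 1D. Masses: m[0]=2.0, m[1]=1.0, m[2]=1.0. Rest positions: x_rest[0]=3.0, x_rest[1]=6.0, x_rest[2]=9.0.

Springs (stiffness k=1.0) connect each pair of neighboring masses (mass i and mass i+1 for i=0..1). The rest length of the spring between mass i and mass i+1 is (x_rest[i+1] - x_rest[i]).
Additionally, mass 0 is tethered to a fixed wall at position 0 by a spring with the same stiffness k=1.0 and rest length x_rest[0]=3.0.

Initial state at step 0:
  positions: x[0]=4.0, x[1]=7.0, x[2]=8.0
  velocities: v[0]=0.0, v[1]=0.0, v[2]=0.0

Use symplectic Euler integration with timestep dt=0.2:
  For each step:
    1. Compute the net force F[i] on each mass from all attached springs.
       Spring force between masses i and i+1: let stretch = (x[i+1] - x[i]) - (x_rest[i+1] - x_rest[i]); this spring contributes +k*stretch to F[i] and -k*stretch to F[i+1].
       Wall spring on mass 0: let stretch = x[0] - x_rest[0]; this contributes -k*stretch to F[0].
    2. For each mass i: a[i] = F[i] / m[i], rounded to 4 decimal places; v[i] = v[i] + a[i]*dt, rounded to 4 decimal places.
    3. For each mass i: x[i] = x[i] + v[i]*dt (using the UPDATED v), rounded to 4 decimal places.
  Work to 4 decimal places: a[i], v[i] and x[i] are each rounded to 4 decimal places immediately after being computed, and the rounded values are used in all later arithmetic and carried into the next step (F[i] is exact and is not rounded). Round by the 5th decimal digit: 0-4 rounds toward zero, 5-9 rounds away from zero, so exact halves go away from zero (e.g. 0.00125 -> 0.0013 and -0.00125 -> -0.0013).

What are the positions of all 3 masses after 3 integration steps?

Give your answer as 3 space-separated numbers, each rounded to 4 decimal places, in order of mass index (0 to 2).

Answer: 3.8762 6.5630 8.4486

Derivation:
Step 0: x=[4.0000 7.0000 8.0000] v=[0.0000 0.0000 0.0000]
Step 1: x=[3.9800 6.9200 8.0800] v=[-0.1000 -0.4000 0.4000]
Step 2: x=[3.9392 6.7688 8.2336] v=[-0.2040 -0.7560 0.7680]
Step 3: x=[3.8762 6.5630 8.4486] v=[-0.3150 -1.0290 1.0750]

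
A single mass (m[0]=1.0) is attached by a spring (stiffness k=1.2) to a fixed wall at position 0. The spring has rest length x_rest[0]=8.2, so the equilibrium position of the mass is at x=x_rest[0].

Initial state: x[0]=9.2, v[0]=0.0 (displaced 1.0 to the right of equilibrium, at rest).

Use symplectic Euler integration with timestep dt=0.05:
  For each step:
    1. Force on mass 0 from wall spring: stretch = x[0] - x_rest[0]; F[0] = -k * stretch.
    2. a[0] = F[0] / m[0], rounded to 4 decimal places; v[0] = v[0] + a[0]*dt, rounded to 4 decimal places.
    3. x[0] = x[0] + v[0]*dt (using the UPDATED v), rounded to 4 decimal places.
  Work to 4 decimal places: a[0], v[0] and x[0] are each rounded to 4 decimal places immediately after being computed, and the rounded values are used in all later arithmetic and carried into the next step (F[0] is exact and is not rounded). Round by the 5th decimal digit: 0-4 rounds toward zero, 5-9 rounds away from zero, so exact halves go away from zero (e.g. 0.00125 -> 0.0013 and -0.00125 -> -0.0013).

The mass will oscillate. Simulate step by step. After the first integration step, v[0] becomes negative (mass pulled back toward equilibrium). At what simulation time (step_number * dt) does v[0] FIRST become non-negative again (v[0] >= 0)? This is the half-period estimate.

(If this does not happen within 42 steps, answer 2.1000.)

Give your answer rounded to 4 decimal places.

Answer: 2.1000

Derivation:
Step 0: x=[9.2000] v=[0.0000]
Step 1: x=[9.1970] v=[-0.0600]
Step 2: x=[9.1910] v=[-0.1198]
Step 3: x=[9.1820] v=[-0.1793]
Step 4: x=[9.1701] v=[-0.2382]
Step 5: x=[9.1553] v=[-0.2964]
Step 6: x=[9.1376] v=[-0.3537]
Step 7: x=[9.1171] v=[-0.4100]
Step 8: x=[9.0939] v=[-0.4650]
Step 9: x=[9.0680] v=[-0.5186]
Step 10: x=[9.0395] v=[-0.5707]
Step 11: x=[9.0084] v=[-0.6211]
Step 12: x=[8.9749] v=[-0.6696]
Step 13: x=[8.9391] v=[-0.7161]
Step 14: x=[8.9011] v=[-0.7604]
Step 15: x=[8.8610] v=[-0.8025]
Step 16: x=[8.8189] v=[-0.8422]
Step 17: x=[8.7749] v=[-0.8793]
Step 18: x=[8.7292] v=[-0.9138]
Step 19: x=[8.6819] v=[-0.9456]
Step 20: x=[8.6332] v=[-0.9745]
Step 21: x=[8.5832] v=[-1.0005]
Step 22: x=[8.5320] v=[-1.0235]
Step 23: x=[8.4798] v=[-1.0434]
Step 24: x=[8.4268] v=[-1.0602]
Step 25: x=[8.3731] v=[-1.0738]
Step 26: x=[8.3189] v=[-1.0842]
Step 27: x=[8.2643] v=[-1.0913]
Step 28: x=[8.2095] v=[-1.0952]
Step 29: x=[8.1547] v=[-1.0958]
Step 30: x=[8.1000] v=[-1.0931]
Step 31: x=[8.0456] v=[-1.0871]
Step 32: x=[7.9917] v=[-1.0778]
Step 33: x=[7.9384] v=[-1.0653]
Step 34: x=[7.8859] v=[-1.0496]
Step 35: x=[7.8344] v=[-1.0308]
Step 36: x=[7.7840] v=[-1.0089]
Step 37: x=[7.7348] v=[-0.9839]
Step 38: x=[7.6870] v=[-0.9560]
Step 39: x=[7.6407] v=[-0.9252]
Step 40: x=[7.5961] v=[-0.8916]
Step 41: x=[7.5533] v=[-0.8554]
Step 42: x=[7.5125] v=[-0.8166]
v[0] did not become non-negative within 42 steps; using fallback time=2.1000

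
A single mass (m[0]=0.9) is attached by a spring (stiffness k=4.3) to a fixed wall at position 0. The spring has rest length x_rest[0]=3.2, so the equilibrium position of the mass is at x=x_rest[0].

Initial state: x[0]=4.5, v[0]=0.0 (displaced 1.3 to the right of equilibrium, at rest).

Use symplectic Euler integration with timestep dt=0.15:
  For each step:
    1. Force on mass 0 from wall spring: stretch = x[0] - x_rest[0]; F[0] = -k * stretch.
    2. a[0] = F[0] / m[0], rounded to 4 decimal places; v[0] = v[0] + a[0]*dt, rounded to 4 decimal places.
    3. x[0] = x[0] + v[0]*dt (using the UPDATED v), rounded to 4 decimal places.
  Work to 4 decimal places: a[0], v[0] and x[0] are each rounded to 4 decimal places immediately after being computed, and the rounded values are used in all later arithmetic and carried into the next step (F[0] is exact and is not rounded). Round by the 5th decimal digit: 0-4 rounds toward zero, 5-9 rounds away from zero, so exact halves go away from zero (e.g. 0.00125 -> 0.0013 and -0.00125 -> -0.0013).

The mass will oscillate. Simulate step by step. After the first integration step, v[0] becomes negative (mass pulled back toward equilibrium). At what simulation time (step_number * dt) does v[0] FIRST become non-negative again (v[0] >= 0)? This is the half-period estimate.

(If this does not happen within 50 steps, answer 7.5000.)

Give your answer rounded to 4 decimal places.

Answer: 1.5000

Derivation:
Step 0: x=[4.5000] v=[0.0000]
Step 1: x=[4.3602] v=[-0.9317]
Step 2: x=[4.0957] v=[-1.7632]
Step 3: x=[3.7349] v=[-2.4051]
Step 4: x=[3.3166] v=[-2.7884]
Step 5: x=[2.8858] v=[-2.8720]
Step 6: x=[2.4888] v=[-2.6468]
Step 7: x=[2.1682] v=[-2.1371]
Step 8: x=[1.9586] v=[-1.3976]
Step 9: x=[1.8824] v=[-0.5079]
Step 10: x=[1.9479] v=[0.4364]
First v>=0 after going negative at step 10, time=1.5000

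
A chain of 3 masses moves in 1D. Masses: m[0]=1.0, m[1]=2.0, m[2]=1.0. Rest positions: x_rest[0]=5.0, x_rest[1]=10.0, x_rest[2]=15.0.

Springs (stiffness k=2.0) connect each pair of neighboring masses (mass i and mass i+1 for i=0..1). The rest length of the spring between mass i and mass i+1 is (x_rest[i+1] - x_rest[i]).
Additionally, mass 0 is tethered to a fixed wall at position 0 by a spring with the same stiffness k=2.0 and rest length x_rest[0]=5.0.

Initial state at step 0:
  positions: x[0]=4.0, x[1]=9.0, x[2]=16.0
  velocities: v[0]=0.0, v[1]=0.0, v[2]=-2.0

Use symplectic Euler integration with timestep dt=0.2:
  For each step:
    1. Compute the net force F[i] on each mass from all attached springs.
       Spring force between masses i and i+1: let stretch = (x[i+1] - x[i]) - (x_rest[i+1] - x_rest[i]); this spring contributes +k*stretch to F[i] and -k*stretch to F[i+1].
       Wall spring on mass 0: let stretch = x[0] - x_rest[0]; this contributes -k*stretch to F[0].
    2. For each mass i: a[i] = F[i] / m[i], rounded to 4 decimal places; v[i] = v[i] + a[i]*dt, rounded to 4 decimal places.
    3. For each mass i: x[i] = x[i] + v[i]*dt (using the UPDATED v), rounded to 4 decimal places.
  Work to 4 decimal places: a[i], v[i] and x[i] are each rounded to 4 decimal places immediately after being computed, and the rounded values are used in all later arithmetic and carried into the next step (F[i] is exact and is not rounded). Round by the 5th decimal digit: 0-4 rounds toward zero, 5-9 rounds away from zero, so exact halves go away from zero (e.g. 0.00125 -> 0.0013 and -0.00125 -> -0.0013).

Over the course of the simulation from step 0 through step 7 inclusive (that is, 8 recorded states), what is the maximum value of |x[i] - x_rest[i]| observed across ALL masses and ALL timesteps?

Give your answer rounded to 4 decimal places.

Answer: 2.9340

Derivation:
Step 0: x=[4.0000 9.0000 16.0000] v=[0.0000 0.0000 -2.0000]
Step 1: x=[4.0800 9.0800 15.4400] v=[0.4000 0.4000 -2.8000]
Step 2: x=[4.2336 9.2144 14.7712] v=[0.7680 0.6720 -3.3440]
Step 3: x=[4.4470 9.3718 14.0579] v=[1.0669 0.7872 -3.5667]
Step 4: x=[4.6986 9.5197 13.3697] v=[1.2580 0.7395 -3.4411]
Step 5: x=[4.9600 9.6288 12.7735] v=[1.3070 0.5453 -2.9811]
Step 6: x=[5.1981 9.6769 12.3257] v=[1.1905 0.2405 -2.2390]
Step 7: x=[5.3787 9.6518 12.0660] v=[0.9028 -0.1255 -1.2985]
Max displacement = 2.9340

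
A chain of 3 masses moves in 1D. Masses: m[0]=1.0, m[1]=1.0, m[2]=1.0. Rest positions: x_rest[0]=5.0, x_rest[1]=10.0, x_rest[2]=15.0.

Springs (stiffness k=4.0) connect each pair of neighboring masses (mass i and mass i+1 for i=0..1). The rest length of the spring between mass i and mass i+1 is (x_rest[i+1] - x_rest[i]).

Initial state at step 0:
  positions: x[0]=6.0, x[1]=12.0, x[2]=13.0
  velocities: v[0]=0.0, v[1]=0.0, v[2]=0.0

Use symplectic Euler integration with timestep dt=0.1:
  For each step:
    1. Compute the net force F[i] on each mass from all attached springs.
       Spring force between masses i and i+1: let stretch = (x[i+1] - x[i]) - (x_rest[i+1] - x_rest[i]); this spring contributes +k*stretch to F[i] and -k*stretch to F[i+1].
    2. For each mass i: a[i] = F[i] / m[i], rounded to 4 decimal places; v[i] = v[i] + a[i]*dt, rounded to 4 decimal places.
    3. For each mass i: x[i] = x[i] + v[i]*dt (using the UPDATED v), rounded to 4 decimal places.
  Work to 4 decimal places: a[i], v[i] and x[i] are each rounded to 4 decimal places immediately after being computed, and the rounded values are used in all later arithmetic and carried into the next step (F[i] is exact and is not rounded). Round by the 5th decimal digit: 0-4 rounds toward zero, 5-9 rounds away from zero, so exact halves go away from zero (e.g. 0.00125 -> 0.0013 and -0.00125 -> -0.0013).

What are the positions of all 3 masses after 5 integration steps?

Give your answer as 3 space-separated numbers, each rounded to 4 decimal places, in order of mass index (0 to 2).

Answer: 6.3001 9.7624 14.9374

Derivation:
Step 0: x=[6.0000 12.0000 13.0000] v=[0.0000 0.0000 0.0000]
Step 1: x=[6.0400 11.8000 13.1600] v=[0.4000 -2.0000 1.6000]
Step 2: x=[6.1104 11.4240 13.4656] v=[0.7040 -3.7600 3.0560]
Step 3: x=[6.1933 10.9171 13.8895] v=[0.8294 -5.0688 4.2394]
Step 4: x=[6.2652 10.3402 14.3945] v=[0.7189 -5.7694 5.0504]
Step 5: x=[6.3001 9.7624 14.9374] v=[0.3489 -5.7777 5.4287]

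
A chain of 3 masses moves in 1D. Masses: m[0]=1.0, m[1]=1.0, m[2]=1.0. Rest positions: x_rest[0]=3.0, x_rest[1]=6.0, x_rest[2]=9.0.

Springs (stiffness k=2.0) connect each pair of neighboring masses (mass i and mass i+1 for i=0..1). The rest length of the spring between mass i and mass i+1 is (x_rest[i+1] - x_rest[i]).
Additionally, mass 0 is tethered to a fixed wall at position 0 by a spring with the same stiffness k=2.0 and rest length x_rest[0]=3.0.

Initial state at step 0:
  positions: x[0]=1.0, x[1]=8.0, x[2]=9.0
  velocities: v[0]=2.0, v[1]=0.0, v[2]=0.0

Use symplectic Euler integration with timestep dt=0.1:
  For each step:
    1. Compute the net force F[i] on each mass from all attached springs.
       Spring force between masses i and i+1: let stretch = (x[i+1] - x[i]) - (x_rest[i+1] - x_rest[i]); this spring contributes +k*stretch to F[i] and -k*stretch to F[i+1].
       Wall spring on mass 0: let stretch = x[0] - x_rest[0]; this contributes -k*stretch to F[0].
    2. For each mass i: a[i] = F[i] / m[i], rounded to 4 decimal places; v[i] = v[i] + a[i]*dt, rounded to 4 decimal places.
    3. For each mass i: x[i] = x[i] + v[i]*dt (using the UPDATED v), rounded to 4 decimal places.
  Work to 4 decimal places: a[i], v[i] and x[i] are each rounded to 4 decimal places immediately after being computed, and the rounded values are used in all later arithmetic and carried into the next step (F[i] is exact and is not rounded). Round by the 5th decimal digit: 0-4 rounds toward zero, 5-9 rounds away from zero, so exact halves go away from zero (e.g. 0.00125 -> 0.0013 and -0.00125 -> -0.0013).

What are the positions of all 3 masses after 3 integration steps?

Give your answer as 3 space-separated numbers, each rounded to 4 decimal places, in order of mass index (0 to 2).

Answer: 2.2529 7.3352 9.2243

Derivation:
Step 0: x=[1.0000 8.0000 9.0000] v=[2.0000 0.0000 0.0000]
Step 1: x=[1.3200 7.8800 9.0400] v=[3.2000 -1.2000 0.4000]
Step 2: x=[1.7448 7.6520 9.1168] v=[4.2480 -2.2800 0.7680]
Step 3: x=[2.2529 7.3352 9.2243] v=[5.0805 -3.1685 1.0750]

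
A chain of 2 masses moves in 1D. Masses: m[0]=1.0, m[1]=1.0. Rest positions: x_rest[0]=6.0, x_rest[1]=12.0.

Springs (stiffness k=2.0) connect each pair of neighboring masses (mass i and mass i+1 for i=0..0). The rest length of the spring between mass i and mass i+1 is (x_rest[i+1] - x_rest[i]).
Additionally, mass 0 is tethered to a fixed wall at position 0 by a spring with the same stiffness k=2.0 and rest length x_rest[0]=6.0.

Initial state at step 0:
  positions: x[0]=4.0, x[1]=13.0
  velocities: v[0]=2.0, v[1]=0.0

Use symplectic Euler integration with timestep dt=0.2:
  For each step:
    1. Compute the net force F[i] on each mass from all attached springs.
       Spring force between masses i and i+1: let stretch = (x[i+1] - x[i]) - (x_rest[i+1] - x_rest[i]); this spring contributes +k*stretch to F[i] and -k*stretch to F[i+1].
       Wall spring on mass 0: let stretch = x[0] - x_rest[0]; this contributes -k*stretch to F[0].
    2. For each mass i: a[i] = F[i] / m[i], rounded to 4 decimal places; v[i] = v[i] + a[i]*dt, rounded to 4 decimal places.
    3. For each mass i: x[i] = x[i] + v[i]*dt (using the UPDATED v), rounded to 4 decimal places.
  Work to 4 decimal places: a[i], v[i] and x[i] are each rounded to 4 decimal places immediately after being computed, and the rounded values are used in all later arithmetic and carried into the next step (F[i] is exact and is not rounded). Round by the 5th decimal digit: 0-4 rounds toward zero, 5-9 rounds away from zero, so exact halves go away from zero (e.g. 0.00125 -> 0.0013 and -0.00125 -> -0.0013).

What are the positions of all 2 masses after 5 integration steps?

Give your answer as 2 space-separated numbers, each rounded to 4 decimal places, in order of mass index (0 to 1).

Answer: 8.5114 11.4023

Derivation:
Step 0: x=[4.0000 13.0000] v=[2.0000 0.0000]
Step 1: x=[4.8000 12.7600] v=[4.0000 -1.2000]
Step 2: x=[5.8528 12.3632] v=[5.2640 -1.9840]
Step 3: x=[6.9582 11.9256] v=[5.5270 -2.1882]
Step 4: x=[7.9043 11.5706] v=[4.7307 -1.7752]
Step 5: x=[8.5114 11.4023] v=[3.0355 -0.8417]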